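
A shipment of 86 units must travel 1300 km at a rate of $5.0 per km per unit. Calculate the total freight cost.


TC = dist * cost * units = 1300 * 5.0 * 86 = $559000.00

$559000.00


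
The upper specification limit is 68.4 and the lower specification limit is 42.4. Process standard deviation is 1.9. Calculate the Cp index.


Cp = (68.4 - 42.4) / (6 * 1.9)

2.28


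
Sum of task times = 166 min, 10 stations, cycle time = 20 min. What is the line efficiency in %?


Formula: Efficiency = Sum of Task Times / (N_stations * CT) * 100
Total station capacity = 10 stations * 20 min = 200 min
Efficiency = 166 / 200 * 100 = 83.0%

83.0%


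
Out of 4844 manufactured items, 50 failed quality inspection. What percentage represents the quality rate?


Formula: Quality Rate = Good Pieces / Total Pieces * 100
Good pieces = 4844 - 50 = 4794
QR = 4794 / 4844 * 100 = 99.0%

99.0%


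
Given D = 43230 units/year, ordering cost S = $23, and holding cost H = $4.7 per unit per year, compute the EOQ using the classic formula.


Formula: EOQ = sqrt(2 * D * S / H)
Numerator: 2 * 43230 * 23 = 1988580
2DS/H = 1988580 / 4.7 = 423102.1
EOQ = sqrt(423102.1) = 650.5 units

650.5 units


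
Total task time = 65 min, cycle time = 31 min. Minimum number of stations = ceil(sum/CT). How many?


Formula: N_min = ceil(Sum of Task Times / Cycle Time)
N_min = ceil(65 min / 31 min) = ceil(2.0968)
N_min = 3 stations

3


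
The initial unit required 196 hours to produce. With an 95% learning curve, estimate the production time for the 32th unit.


Formula: T_n = T_1 * (learning_rate)^(log2(n)) where learning_rate = rate/100
Doublings = log2(32) = 5
T_n = 196 * 0.95^5
T_n = 196 * 0.7738 = 151.7 hours

151.7 hours


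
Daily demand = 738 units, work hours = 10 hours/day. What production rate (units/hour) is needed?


Formula: Production Rate = Daily Demand / Available Hours
Rate = 738 units/day / 10 hours/day
Rate = 73.8 units/hour

73.8 units/hour


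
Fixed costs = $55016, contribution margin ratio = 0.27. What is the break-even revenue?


Formula: BER = Fixed Costs / Contribution Margin Ratio
BER = $55016 / 0.27
BER = $203762.96 (to the nearest cent)

$203762.96


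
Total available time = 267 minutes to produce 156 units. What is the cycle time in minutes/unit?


Formula: CT = Available Time / Number of Units
CT = 267 min / 156 units
CT = 1.71 min/unit

1.71 min/unit


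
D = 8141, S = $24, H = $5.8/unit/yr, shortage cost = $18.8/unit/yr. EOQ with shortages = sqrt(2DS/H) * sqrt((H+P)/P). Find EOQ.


Formula: EOQ* = sqrt(2DS/H) * sqrt((H+P)/P)
Base EOQ = sqrt(2*8141*24/5.8) = 259.56 units
Correction = sqrt((5.8+18.8)/18.8) = 1.1439
EOQ* = 259.56 * 1.1439 = 296.9 units

296.9 units


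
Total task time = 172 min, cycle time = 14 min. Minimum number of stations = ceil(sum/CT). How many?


Formula: N_min = ceil(Sum of Task Times / Cycle Time)
N_min = ceil(172 min / 14 min) = ceil(12.2857)
N_min = 13 stations

13


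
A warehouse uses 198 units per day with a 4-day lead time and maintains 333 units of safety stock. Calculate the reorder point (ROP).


Formula: ROP = (Daily Demand * Lead Time) + Safety Stock
Demand during lead time = 198 * 4 = 792 units
ROP = 792 + 333 = 1125 units

1125 units


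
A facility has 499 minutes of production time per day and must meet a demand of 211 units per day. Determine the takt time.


Formula: Takt Time = Available Production Time / Customer Demand
Takt = 499 min/day / 211 units/day
Takt = 2.36 min/unit

2.36 min/unit


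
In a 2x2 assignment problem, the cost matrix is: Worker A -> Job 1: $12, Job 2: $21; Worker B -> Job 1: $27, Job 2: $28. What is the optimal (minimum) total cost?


Option 1: A->1 + B->2 = $12 + $28 = $40
Option 2: A->2 + B->1 = $21 + $27 = $48
Min cost = min($40, $48) = $40

$40


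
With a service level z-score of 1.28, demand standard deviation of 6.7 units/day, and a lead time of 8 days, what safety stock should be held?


Formula: SS = z * sigma_d * sqrt(LT)
sqrt(LT) = sqrt(8) = 2.8284
SS = 1.28 * 6.7 * 2.8284
SS = 24.3 units

24.3 units


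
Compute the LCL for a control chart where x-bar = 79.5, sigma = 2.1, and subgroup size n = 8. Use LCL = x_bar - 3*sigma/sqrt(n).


LCL = 79.5 - 3 * 2.1 / sqrt(8)

77.27


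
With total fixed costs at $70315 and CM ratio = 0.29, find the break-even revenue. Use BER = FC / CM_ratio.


Formula: BER = Fixed Costs / Contribution Margin Ratio
BER = $70315 / 0.29
BER = $242465.52 (to the nearest cent)

$242465.52


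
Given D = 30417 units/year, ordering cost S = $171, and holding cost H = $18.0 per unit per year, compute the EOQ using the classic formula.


Formula: EOQ = sqrt(2 * D * S / H)
Numerator: 2 * 30417 * 171 = 10402614
2DS/H = 10402614 / 18.0 = 577923.0
EOQ = sqrt(577923.0) = 760.2 units

760.2 units


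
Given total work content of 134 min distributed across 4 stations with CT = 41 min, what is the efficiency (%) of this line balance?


Formula: Efficiency = Sum of Task Times / (N_stations * CT) * 100
Total station capacity = 4 stations * 41 min = 164 min
Efficiency = 134 / 164 * 100 = 81.7%

81.7%


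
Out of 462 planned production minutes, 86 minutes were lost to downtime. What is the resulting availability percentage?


Formula: Availability = (Planned Time - Downtime) / Planned Time * 100
Uptime = 462 - 86 = 376 min
Availability = 376 / 462 * 100 = 81.4%

81.4%


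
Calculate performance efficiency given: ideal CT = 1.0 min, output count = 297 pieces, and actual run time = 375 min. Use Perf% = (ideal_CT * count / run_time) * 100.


Formula: Performance = (Ideal CT * Total Count) / Run Time * 100
Ideal output time = 1.0 * 297 = 297.0 min
Performance = 297.0 / 375 * 100 = 79.2%

79.2%


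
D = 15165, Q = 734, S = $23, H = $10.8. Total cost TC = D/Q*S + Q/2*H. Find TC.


TC = 15165/734 * 23 + 734/2 * 10.8

$4438.80


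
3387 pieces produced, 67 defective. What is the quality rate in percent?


Formula: Quality Rate = Good Pieces / Total Pieces * 100
Good pieces = 3387 - 67 = 3320
QR = 3320 / 3387 * 100 = 98.0%

98.0%


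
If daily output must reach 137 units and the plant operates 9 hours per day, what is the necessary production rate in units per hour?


Formula: Production Rate = Daily Demand / Available Hours
Rate = 137 units/day / 9 hours/day
Rate = 15.2 units/hour

15.2 units/hour


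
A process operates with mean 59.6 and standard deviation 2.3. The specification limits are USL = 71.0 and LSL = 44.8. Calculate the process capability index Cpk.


Cpu = (71.0 - 59.6) / (3 * 2.3) = 1.65
Cpl = (59.6 - 44.8) / (3 * 2.3) = 2.14
Cpk = min(1.65, 2.14) = 1.65

1.65


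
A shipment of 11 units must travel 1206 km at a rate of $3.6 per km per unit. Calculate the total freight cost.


TC = dist * cost * units = 1206 * 3.6 * 11 = $47757.60

$47757.60


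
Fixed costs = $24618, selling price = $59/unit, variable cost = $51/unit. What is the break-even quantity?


Formula: BEQ = Fixed Costs / (Price - Variable Cost)
Contribution margin = $59 - $51 = $8/unit
BEQ = ceil($24618 / $8/unit) = ceil(3077.25) = 3078 units

3078 units


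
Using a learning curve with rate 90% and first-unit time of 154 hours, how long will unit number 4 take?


Formula: T_n = T_1 * (learning_rate)^(log2(n)) where learning_rate = rate/100
Doublings = log2(4) = 2
T_n = 154 * 0.9^2
T_n = 154 * 0.81 = 124.7 hours

124.7 hours


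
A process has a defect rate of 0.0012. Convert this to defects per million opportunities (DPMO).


DPMO = defect_rate * 1000000 = 0.0012 * 1000000

1200


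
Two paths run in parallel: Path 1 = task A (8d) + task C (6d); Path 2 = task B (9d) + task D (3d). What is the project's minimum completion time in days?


Path 1 = 8 + 6 = 14 days
Path 2 = 9 + 3 = 12 days
Duration = max(14, 12) = 14 days

14 days


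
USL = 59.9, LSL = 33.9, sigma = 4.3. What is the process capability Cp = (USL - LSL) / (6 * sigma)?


Cp = (59.9 - 33.9) / (6 * 4.3)

1.01


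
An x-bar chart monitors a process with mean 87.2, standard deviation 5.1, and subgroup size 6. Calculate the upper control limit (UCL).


UCL = 87.2 + 3 * 5.1 / sqrt(6)

93.45


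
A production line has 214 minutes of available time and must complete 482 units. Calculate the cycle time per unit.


Formula: CT = Available Time / Number of Units
CT = 214 min / 482 units
CT = 0.44 min/unit

0.44 min/unit


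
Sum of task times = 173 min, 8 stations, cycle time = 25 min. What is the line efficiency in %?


Formula: Efficiency = Sum of Task Times / (N_stations * CT) * 100
Total station capacity = 8 stations * 25 min = 200 min
Efficiency = 173 / 200 * 100 = 86.5%

86.5%


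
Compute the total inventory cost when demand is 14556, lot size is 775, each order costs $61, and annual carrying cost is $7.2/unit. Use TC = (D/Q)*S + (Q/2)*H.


TC = 14556/775 * 61 + 775/2 * 7.2

$3935.70


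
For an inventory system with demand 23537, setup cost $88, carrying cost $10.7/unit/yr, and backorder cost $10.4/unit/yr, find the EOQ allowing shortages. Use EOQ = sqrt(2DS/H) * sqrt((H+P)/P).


Formula: EOQ* = sqrt(2DS/H) * sqrt((H+P)/P)
Base EOQ = sqrt(2*23537*88/10.7) = 622.21 units
Correction = sqrt((10.7+10.4)/10.4) = 1.42438
EOQ* = 622.21 * 1.42438 = 886.3 units

886.3 units


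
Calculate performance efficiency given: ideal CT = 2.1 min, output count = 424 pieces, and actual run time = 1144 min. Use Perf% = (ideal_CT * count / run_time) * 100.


Formula: Performance = (Ideal CT * Total Count) / Run Time * 100
Ideal output time = 2.1 * 424 = 890.4 min
Performance = 890.4 / 1144 * 100 = 77.8%

77.8%


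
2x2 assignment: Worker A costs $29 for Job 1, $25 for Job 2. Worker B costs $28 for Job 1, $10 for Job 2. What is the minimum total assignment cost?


Option 1: A->1 + B->2 = $29 + $10 = $39
Option 2: A->2 + B->1 = $25 + $28 = $53
Min cost = min($39, $53) = $39

$39


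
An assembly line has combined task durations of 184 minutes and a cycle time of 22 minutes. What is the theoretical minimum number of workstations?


Formula: N_min = ceil(Sum of Task Times / Cycle Time)
N_min = ceil(184 min / 22 min) = ceil(8.3636)
N_min = 9 stations

9


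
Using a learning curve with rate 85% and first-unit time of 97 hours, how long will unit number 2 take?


Formula: T_n = T_1 * (learning_rate)^(log2(n)) where learning_rate = rate/100
Doublings = log2(2) = 1
T_n = 97 * 0.85^1
T_n = 97 * 0.85 = 82.5 hours

82.5 hours


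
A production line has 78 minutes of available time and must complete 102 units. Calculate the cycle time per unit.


Formula: CT = Available Time / Number of Units
CT = 78 min / 102 units
CT = 0.76 min/unit

0.76 min/unit


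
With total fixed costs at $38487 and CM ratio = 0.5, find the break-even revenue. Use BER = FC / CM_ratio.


Formula: BER = Fixed Costs / Contribution Margin Ratio
BER = $38487 / 0.5
BER = $76974.00 (to the nearest cent)

$76974.00


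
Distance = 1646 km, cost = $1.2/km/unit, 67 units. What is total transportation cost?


TC = dist * cost * units = 1646 * 1.2 * 67 = $132338.40

$132338.40


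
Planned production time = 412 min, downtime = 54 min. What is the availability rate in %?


Formula: Availability = (Planned Time - Downtime) / Planned Time * 100
Uptime = 412 - 54 = 358 min
Availability = 358 / 412 * 100 = 86.9%

86.9%


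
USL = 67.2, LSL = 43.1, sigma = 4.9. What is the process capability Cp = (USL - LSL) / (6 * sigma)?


Cp = (67.2 - 43.1) / (6 * 4.9)

0.82


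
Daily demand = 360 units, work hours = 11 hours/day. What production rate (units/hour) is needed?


Formula: Production Rate = Daily Demand / Available Hours
Rate = 360 units/day / 11 hours/day
Rate = 32.7 units/hour

32.7 units/hour


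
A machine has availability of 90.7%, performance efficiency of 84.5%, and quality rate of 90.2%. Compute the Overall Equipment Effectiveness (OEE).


Formula: OEE = Availability * Performance * Quality / 10000
A * P = 90.7% * 84.5% / 100 = 76.64%
OEE = 76.64% * 90.2% / 100 = 69.1%

69.1%


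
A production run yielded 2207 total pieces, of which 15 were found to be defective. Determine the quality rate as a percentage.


Formula: Quality Rate = Good Pieces / Total Pieces * 100
Good pieces = 2207 - 15 = 2192
QR = 2192 / 2207 * 100 = 99.3%

99.3%


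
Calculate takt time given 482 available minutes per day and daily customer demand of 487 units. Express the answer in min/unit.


Formula: Takt Time = Available Production Time / Customer Demand
Takt = 482 min/day / 487 units/day
Takt = 0.99 min/unit

0.99 min/unit


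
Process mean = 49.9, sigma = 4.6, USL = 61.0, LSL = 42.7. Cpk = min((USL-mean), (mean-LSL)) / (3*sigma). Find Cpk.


Cpu = (61.0 - 49.9) / (3 * 4.6) = 0.8
Cpl = (49.9 - 42.7) / (3 * 4.6) = 0.52
Cpk = min(0.8, 0.52) = 0.52

0.52


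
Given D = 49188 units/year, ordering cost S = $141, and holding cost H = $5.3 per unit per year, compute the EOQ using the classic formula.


Formula: EOQ = sqrt(2 * D * S / H)
Numerator: 2 * 49188 * 141 = 13871016
2DS/H = 13871016 / 5.3 = 2617172.8
EOQ = sqrt(2617172.8) = 1617.8 units

1617.8 units


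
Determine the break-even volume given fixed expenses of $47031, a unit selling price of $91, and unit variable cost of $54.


Formula: BEQ = Fixed Costs / (Price - Variable Cost)
Contribution margin = $91 - $54 = $37/unit
BEQ = ceil($47031 / $37/unit) = ceil(1271.11) = 1272 units

1272 units


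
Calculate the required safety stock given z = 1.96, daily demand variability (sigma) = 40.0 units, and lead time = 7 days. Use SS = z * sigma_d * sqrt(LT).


Formula: SS = z * sigma_d * sqrt(LT)
sqrt(LT) = sqrt(7) = 2.6458
SS = 1.96 * 40.0 * 2.6458
SS = 207.4 units

207.4 units


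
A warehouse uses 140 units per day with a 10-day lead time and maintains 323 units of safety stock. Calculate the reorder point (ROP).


Formula: ROP = (Daily Demand * Lead Time) + Safety Stock
Demand during lead time = 140 * 10 = 1400 units
ROP = 1400 + 323 = 1723 units

1723 units


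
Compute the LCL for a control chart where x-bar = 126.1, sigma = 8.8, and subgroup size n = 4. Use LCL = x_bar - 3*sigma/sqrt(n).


LCL = 126.1 - 3 * 8.8 / sqrt(4)

112.9


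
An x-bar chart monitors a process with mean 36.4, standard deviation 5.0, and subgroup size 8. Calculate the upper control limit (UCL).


UCL = 36.4 + 3 * 5.0 / sqrt(8)

41.7


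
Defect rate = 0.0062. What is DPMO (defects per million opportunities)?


DPMO = defect_rate * 1000000 = 0.0062 * 1000000

6200


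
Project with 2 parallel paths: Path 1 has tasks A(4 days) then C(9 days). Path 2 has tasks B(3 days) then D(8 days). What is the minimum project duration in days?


Path 1 = 4 + 9 = 13 days
Path 2 = 3 + 8 = 11 days
Duration = max(13, 11) = 13 days

13 days


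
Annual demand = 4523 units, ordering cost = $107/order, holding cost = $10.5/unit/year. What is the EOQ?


Formula: EOQ = sqrt(2 * D * S / H)
Numerator: 2 * 4523 * 107 = 967922
2DS/H = 967922 / 10.5 = 92183.0
EOQ = sqrt(92183.0) = 303.6 units

303.6 units


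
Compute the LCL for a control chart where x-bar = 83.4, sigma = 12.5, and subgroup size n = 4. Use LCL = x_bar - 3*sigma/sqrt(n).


LCL = 83.4 - 3 * 12.5 / sqrt(4)

64.65


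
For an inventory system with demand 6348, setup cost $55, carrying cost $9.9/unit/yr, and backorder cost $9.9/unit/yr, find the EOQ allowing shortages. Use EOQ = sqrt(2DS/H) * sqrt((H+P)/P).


Formula: EOQ* = sqrt(2DS/H) * sqrt((H+P)/P)
Base EOQ = sqrt(2*6348*55/9.9) = 265.58 units
Correction = sqrt((9.9+9.9)/9.9) = 1.41421
EOQ* = 265.58 * 1.41421 = 375.6 units

375.6 units


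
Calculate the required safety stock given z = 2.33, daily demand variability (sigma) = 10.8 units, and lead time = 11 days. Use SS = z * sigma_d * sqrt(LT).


Formula: SS = z * sigma_d * sqrt(LT)
sqrt(LT) = sqrt(11) = 3.3166
SS = 2.33 * 10.8 * 3.3166
SS = 83.5 units

83.5 units


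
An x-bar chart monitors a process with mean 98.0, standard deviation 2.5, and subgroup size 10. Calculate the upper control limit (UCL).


UCL = 98.0 + 3 * 2.5 / sqrt(10)

100.37


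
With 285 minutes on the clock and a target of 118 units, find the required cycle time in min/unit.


Formula: CT = Available Time / Number of Units
CT = 285 min / 118 units
CT = 2.42 min/unit

2.42 min/unit


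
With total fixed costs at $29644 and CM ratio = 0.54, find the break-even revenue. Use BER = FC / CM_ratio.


Formula: BER = Fixed Costs / Contribution Margin Ratio
BER = $29644 / 0.54
BER = $54896.30 (to the nearest cent)

$54896.30


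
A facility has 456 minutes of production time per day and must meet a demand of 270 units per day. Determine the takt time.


Formula: Takt Time = Available Production Time / Customer Demand
Takt = 456 min/day / 270 units/day
Takt = 1.69 min/unit

1.69 min/unit


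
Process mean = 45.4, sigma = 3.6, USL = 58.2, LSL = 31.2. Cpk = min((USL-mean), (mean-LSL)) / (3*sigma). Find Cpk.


Cpu = (58.2 - 45.4) / (3 * 3.6) = 1.19
Cpl = (45.4 - 31.2) / (3 * 3.6) = 1.31
Cpk = min(1.19, 1.31) = 1.19

1.19


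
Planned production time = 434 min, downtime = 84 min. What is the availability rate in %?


Formula: Availability = (Planned Time - Downtime) / Planned Time * 100
Uptime = 434 - 84 = 350 min
Availability = 350 / 434 * 100 = 80.6%

80.6%


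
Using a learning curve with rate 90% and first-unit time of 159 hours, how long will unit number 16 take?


Formula: T_n = T_1 * (learning_rate)^(log2(n)) where learning_rate = rate/100
Doublings = log2(16) = 4
T_n = 159 * 0.9^4
T_n = 159 * 0.6561 = 104.3 hours

104.3 hours


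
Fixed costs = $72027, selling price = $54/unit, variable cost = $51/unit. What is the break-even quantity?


Formula: BEQ = Fixed Costs / (Price - Variable Cost)
Contribution margin = $54 - $51 = $3/unit
BEQ = ceil($72027 / $3/unit) = ceil(24009.0) = 24009 units

24009 units


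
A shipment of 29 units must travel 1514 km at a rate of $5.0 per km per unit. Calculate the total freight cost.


TC = dist * cost * units = 1514 * 5.0 * 29 = $219530.00

$219530.00


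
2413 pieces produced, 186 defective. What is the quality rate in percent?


Formula: Quality Rate = Good Pieces / Total Pieces * 100
Good pieces = 2413 - 186 = 2227
QR = 2227 / 2413 * 100 = 92.3%

92.3%


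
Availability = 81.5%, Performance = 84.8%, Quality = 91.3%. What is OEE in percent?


Formula: OEE = Availability * Performance * Quality / 10000
A * P = 81.5% * 84.8% / 100 = 69.11%
OEE = 69.11% * 91.3% / 100 = 63.1%

63.1%


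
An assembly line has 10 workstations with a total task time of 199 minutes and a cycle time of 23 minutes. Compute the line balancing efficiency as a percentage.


Formula: Efficiency = Sum of Task Times / (N_stations * CT) * 100
Total station capacity = 10 stations * 23 min = 230 min
Efficiency = 199 / 230 * 100 = 86.5%

86.5%


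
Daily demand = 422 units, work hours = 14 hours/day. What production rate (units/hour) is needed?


Formula: Production Rate = Daily Demand / Available Hours
Rate = 422 units/day / 14 hours/day
Rate = 30.1 units/hour

30.1 units/hour


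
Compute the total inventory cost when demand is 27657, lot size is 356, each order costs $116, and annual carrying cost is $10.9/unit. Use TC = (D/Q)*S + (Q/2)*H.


TC = 27657/356 * 116 + 356/2 * 10.9

$10952.03


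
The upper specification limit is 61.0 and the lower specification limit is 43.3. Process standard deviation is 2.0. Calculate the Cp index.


Cp = (61.0 - 43.3) / (6 * 2.0)

1.48


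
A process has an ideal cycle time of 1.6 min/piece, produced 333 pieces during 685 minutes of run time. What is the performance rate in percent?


Formula: Performance = (Ideal CT * Total Count) / Run Time * 100
Ideal output time = 1.6 * 333 = 532.8 min
Performance = 532.8 / 685 * 100 = 77.8%

77.8%


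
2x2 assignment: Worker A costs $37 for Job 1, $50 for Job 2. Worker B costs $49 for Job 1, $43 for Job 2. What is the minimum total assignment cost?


Option 1: A->1 + B->2 = $37 + $43 = $80
Option 2: A->2 + B->1 = $50 + $49 = $99
Min cost = min($80, $99) = $80

$80


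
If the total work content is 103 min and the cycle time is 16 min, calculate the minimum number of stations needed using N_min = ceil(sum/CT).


Formula: N_min = ceil(Sum of Task Times / Cycle Time)
N_min = ceil(103 min / 16 min) = ceil(6.4375)
N_min = 7 stations

7


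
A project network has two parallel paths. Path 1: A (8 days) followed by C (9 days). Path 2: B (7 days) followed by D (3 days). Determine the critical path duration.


Path 1 = 8 + 9 = 17 days
Path 2 = 7 + 3 = 10 days
Duration = max(17, 10) = 17 days

17 days


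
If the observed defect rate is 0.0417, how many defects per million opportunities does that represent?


DPMO = defect_rate * 1000000 = 0.0417 * 1000000

41700


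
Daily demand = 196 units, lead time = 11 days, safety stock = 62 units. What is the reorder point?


Formula: ROP = (Daily Demand * Lead Time) + Safety Stock
Demand during lead time = 196 * 11 = 2156 units
ROP = 2156 + 62 = 2218 units

2218 units


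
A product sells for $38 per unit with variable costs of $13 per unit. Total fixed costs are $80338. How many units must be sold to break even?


Formula: BEQ = Fixed Costs / (Price - Variable Cost)
Contribution margin = $38 - $13 = $25/unit
BEQ = ceil($80338 / $25/unit) = ceil(3213.52) = 3214 units

3214 units


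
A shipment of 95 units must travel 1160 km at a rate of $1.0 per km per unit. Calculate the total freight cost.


TC = dist * cost * units = 1160 * 1.0 * 95 = $110200.00

$110200.00


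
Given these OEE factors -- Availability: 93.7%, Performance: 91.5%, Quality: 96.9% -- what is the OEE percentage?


Formula: OEE = Availability * Performance * Quality / 10000
A * P = 93.7% * 91.5% / 100 = 85.74%
OEE = 85.74% * 96.9% / 100 = 83.1%

83.1%


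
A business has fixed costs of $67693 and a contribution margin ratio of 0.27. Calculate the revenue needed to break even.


Formula: BER = Fixed Costs / Contribution Margin Ratio
BER = $67693 / 0.27
BER = $250714.81 (to the nearest cent)

$250714.81


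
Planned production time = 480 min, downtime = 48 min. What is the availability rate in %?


Formula: Availability = (Planned Time - Downtime) / Planned Time * 100
Uptime = 480 - 48 = 432 min
Availability = 432 / 480 * 100 = 90.0%

90.0%


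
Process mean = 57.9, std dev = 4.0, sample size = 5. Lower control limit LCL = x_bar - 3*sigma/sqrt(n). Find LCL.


LCL = 57.9 - 3 * 4.0 / sqrt(5)

52.53


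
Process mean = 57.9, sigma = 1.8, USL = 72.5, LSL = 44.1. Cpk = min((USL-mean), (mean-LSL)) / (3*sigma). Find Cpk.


Cpu = (72.5 - 57.9) / (3 * 1.8) = 2.7
Cpl = (57.9 - 44.1) / (3 * 1.8) = 2.56
Cpk = min(2.7, 2.56) = 2.56

2.56


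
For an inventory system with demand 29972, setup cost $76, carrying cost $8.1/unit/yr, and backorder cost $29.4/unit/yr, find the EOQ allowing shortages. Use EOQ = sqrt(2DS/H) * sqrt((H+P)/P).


Formula: EOQ* = sqrt(2DS/H) * sqrt((H+P)/P)
Base EOQ = sqrt(2*29972*76/8.1) = 749.96 units
Correction = sqrt((8.1+29.4)/29.4) = 1.12938
EOQ* = 749.96 * 1.12938 = 847.0 units

847.0 units


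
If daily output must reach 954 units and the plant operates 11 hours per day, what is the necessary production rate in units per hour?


Formula: Production Rate = Daily Demand / Available Hours
Rate = 954 units/day / 11 hours/day
Rate = 86.7 units/hour

86.7 units/hour


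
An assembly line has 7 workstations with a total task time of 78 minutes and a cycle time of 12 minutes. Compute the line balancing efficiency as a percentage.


Formula: Efficiency = Sum of Task Times / (N_stations * CT) * 100
Total station capacity = 7 stations * 12 min = 84 min
Efficiency = 78 / 84 * 100 = 92.9%

92.9%


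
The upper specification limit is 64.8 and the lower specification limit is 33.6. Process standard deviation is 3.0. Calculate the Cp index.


Cp = (64.8 - 33.6) / (6 * 3.0)

1.73


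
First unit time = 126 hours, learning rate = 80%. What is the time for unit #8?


Formula: T_n = T_1 * (learning_rate)^(log2(n)) where learning_rate = rate/100
Doublings = log2(8) = 3
T_n = 126 * 0.8^3
T_n = 126 * 0.512 = 64.5 hours

64.5 hours


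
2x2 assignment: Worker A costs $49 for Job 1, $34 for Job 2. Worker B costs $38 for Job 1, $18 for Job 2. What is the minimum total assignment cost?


Option 1: A->1 + B->2 = $49 + $18 = $67
Option 2: A->2 + B->1 = $34 + $38 = $72
Min cost = min($67, $72) = $67

$67


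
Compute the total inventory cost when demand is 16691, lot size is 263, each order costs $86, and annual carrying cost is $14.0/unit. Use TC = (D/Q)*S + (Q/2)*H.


TC = 16691/263 * 86 + 263/2 * 14.0

$7298.89


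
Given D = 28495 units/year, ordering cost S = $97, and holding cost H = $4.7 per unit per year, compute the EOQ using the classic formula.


Formula: EOQ = sqrt(2 * D * S / H)
Numerator: 2 * 28495 * 97 = 5528030
2DS/H = 5528030 / 4.7 = 1176176.6
EOQ = sqrt(1176176.6) = 1084.5 units

1084.5 units


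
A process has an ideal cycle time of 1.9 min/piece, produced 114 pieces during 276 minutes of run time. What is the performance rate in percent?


Formula: Performance = (Ideal CT * Total Count) / Run Time * 100
Ideal output time = 1.9 * 114 = 216.6 min
Performance = 216.6 / 276 * 100 = 78.5%

78.5%


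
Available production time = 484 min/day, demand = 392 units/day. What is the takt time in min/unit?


Formula: Takt Time = Available Production Time / Customer Demand
Takt = 484 min/day / 392 units/day
Takt = 1.23 min/unit

1.23 min/unit


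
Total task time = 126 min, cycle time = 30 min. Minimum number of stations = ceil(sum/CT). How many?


Formula: N_min = ceil(Sum of Task Times / Cycle Time)
N_min = ceil(126 min / 30 min) = ceil(4.2)
N_min = 5 stations

5


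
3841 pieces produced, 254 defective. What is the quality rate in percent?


Formula: Quality Rate = Good Pieces / Total Pieces * 100
Good pieces = 3841 - 254 = 3587
QR = 3587 / 3841 * 100 = 93.4%

93.4%


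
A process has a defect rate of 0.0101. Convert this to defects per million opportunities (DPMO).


DPMO = defect_rate * 1000000 = 0.0101 * 1000000

10100


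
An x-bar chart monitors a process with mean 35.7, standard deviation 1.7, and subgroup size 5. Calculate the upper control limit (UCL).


UCL = 35.7 + 3 * 1.7 / sqrt(5)

37.98


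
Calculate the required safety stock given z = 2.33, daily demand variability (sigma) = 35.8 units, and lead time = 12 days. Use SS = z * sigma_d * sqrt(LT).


Formula: SS = z * sigma_d * sqrt(LT)
sqrt(LT) = sqrt(12) = 3.4641
SS = 2.33 * 35.8 * 3.4641
SS = 289.0 units

289.0 units


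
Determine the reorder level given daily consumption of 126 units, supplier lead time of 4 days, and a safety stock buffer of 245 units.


Formula: ROP = (Daily Demand * Lead Time) + Safety Stock
Demand during lead time = 126 * 4 = 504 units
ROP = 504 + 245 = 749 units

749 units


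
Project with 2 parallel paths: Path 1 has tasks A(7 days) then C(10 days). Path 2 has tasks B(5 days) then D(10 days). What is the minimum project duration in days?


Path 1 = 7 + 10 = 17 days
Path 2 = 5 + 10 = 15 days
Duration = max(17, 15) = 17 days

17 days


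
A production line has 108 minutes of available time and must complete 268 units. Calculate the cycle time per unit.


Formula: CT = Available Time / Number of Units
CT = 108 min / 268 units
CT = 0.4 min/unit

0.4 min/unit


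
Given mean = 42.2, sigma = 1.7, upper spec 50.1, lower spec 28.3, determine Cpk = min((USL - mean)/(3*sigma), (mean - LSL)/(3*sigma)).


Cpu = (50.1 - 42.2) / (3 * 1.7) = 1.55
Cpl = (42.2 - 28.3) / (3 * 1.7) = 2.73
Cpk = min(1.55, 2.73) = 1.55

1.55


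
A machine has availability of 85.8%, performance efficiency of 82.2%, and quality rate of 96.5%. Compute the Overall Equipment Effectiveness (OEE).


Formula: OEE = Availability * Performance * Quality / 10000
A * P = 85.8% * 82.2% / 100 = 70.53%
OEE = 70.53% * 96.5% / 100 = 68.1%

68.1%


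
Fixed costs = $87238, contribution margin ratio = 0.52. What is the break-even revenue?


Formula: BER = Fixed Costs / Contribution Margin Ratio
BER = $87238 / 0.52
BER = $167765.38 (to the nearest cent)

$167765.38


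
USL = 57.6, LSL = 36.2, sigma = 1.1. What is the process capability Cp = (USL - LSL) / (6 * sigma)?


Cp = (57.6 - 36.2) / (6 * 1.1)

3.24


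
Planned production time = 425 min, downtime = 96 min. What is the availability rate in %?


Formula: Availability = (Planned Time - Downtime) / Planned Time * 100
Uptime = 425 - 96 = 329 min
Availability = 329 / 425 * 100 = 77.4%

77.4%


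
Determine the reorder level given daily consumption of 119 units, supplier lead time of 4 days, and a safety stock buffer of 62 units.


Formula: ROP = (Daily Demand * Lead Time) + Safety Stock
Demand during lead time = 119 * 4 = 476 units
ROP = 476 + 62 = 538 units

538 units


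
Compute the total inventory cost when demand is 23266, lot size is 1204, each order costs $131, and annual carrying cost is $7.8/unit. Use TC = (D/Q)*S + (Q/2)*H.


TC = 23266/1204 * 131 + 1204/2 * 7.8

$7227.03


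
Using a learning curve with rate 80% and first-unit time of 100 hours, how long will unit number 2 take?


Formula: T_n = T_1 * (learning_rate)^(log2(n)) where learning_rate = rate/100
Doublings = log2(2) = 1
T_n = 100 * 0.8^1
T_n = 100 * 0.8 = 80.0 hours

80.0 hours


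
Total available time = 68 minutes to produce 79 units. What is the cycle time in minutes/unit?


Formula: CT = Available Time / Number of Units
CT = 68 min / 79 units
CT = 0.86 min/unit

0.86 min/unit


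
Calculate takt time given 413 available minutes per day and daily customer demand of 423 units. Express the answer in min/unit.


Formula: Takt Time = Available Production Time / Customer Demand
Takt = 413 min/day / 423 units/day
Takt = 0.98 min/unit

0.98 min/unit


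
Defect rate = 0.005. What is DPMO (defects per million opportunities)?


DPMO = defect_rate * 1000000 = 0.005 * 1000000

5000


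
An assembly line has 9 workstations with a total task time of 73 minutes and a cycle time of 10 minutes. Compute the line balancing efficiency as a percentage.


Formula: Efficiency = Sum of Task Times / (N_stations * CT) * 100
Total station capacity = 9 stations * 10 min = 90 min
Efficiency = 73 / 90 * 100 = 81.1%

81.1%


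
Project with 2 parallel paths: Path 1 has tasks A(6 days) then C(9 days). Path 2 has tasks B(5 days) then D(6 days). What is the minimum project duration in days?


Path 1 = 6 + 9 = 15 days
Path 2 = 5 + 6 = 11 days
Duration = max(15, 11) = 15 days

15 days


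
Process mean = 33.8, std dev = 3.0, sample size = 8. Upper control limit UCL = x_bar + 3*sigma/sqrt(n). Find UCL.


UCL = 33.8 + 3 * 3.0 / sqrt(8)

36.98


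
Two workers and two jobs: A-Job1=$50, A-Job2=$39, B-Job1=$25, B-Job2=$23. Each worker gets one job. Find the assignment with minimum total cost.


Option 1: A->1 + B->2 = $50 + $23 = $73
Option 2: A->2 + B->1 = $39 + $25 = $64
Min cost = min($73, $64) = $64

$64


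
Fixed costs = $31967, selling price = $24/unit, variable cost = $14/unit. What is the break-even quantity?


Formula: BEQ = Fixed Costs / (Price - Variable Cost)
Contribution margin = $24 - $14 = $10/unit
BEQ = ceil($31967 / $10/unit) = ceil(3196.7) = 3197 units

3197 units


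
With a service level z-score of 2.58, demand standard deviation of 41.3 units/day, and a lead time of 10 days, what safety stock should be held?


Formula: SS = z * sigma_d * sqrt(LT)
sqrt(LT) = sqrt(10) = 3.1623
SS = 2.58 * 41.3 * 3.1623
SS = 337.0 units

337.0 units


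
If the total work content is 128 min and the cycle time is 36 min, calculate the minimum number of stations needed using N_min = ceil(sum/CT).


Formula: N_min = ceil(Sum of Task Times / Cycle Time)
N_min = ceil(128 min / 36 min) = ceil(3.5556)
N_min = 4 stations

4


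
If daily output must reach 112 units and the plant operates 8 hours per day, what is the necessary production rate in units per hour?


Formula: Production Rate = Daily Demand / Available Hours
Rate = 112 units/day / 8 hours/day
Rate = 14.0 units/hour

14.0 units/hour


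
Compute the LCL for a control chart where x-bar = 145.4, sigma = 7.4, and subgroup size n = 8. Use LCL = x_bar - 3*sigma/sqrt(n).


LCL = 145.4 - 3 * 7.4 / sqrt(8)

137.55


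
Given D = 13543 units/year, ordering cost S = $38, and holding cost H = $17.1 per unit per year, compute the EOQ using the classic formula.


Formula: EOQ = sqrt(2 * D * S / H)
Numerator: 2 * 13543 * 38 = 1029268
2DS/H = 1029268 / 17.1 = 60191.1
EOQ = sqrt(60191.1) = 245.3 units

245.3 units


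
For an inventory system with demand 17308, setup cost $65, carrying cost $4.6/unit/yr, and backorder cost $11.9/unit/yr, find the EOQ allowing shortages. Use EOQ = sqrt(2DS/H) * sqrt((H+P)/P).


Formula: EOQ* = sqrt(2DS/H) * sqrt((H+P)/P)
Base EOQ = sqrt(2*17308*65/4.6) = 699.38 units
Correction = sqrt((4.6+11.9)/11.9) = 1.17752
EOQ* = 699.38 * 1.17752 = 823.5 units

823.5 units


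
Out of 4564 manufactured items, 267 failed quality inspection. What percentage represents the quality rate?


Formula: Quality Rate = Good Pieces / Total Pieces * 100
Good pieces = 4564 - 267 = 4297
QR = 4297 / 4564 * 100 = 94.1%

94.1%


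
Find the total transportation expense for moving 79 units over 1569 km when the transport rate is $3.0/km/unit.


TC = dist * cost * units = 1569 * 3.0 * 79 = $371853.00

$371853.00


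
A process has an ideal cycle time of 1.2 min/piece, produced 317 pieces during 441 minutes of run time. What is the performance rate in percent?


Formula: Performance = (Ideal CT * Total Count) / Run Time * 100
Ideal output time = 1.2 * 317 = 380.4 min
Performance = 380.4 / 441 * 100 = 86.3%

86.3%


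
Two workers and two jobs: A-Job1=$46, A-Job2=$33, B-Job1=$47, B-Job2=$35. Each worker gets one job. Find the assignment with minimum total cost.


Option 1: A->1 + B->2 = $46 + $35 = $81
Option 2: A->2 + B->1 = $33 + $47 = $80
Min cost = min($81, $80) = $80

$80


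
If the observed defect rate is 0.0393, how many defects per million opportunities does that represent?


DPMO = defect_rate * 1000000 = 0.0393 * 1000000

39300


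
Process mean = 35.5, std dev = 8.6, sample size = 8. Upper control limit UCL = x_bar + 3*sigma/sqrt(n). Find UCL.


UCL = 35.5 + 3 * 8.6 / sqrt(8)

44.62


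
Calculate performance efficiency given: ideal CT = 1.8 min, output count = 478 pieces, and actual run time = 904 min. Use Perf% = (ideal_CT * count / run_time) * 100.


Formula: Performance = (Ideal CT * Total Count) / Run Time * 100
Ideal output time = 1.8 * 478 = 860.4 min
Performance = 860.4 / 904 * 100 = 95.2%

95.2%


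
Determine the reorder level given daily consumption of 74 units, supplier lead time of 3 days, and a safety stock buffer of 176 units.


Formula: ROP = (Daily Demand * Lead Time) + Safety Stock
Demand during lead time = 74 * 3 = 222 units
ROP = 222 + 176 = 398 units

398 units


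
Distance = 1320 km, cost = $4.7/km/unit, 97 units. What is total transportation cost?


TC = dist * cost * units = 1320 * 4.7 * 97 = $601788.00

$601788.00


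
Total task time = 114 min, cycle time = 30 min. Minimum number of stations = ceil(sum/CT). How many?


Formula: N_min = ceil(Sum of Task Times / Cycle Time)
N_min = ceil(114 min / 30 min) = ceil(3.8)
N_min = 4 stations

4


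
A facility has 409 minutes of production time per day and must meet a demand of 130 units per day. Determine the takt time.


Formula: Takt Time = Available Production Time / Customer Demand
Takt = 409 min/day / 130 units/day
Takt = 3.15 min/unit

3.15 min/unit


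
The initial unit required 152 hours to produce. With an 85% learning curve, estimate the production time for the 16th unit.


Formula: T_n = T_1 * (learning_rate)^(log2(n)) where learning_rate = rate/100
Doublings = log2(16) = 4
T_n = 152 * 0.85^4
T_n = 152 * 0.522 = 79.3 hours

79.3 hours


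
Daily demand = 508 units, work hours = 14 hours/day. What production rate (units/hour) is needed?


Formula: Production Rate = Daily Demand / Available Hours
Rate = 508 units/day / 14 hours/day
Rate = 36.3 units/hour

36.3 units/hour


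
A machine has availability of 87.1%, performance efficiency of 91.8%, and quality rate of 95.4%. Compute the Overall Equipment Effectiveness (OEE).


Formula: OEE = Availability * Performance * Quality / 10000
A * P = 87.1% * 91.8% / 100 = 79.96%
OEE = 79.96% * 95.4% / 100 = 76.3%

76.3%


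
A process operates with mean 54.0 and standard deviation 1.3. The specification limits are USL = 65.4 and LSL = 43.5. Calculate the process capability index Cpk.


Cpu = (65.4 - 54.0) / (3 * 1.3) = 2.92
Cpl = (54.0 - 43.5) / (3 * 1.3) = 2.69
Cpk = min(2.92, 2.69) = 2.69

2.69


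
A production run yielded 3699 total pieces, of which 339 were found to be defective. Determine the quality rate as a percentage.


Formula: Quality Rate = Good Pieces / Total Pieces * 100
Good pieces = 3699 - 339 = 3360
QR = 3360 / 3699 * 100 = 90.8%

90.8%


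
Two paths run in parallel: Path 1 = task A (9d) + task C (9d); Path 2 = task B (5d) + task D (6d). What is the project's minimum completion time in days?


Path 1 = 9 + 9 = 18 days
Path 2 = 5 + 6 = 11 days
Duration = max(18, 11) = 18 days

18 days


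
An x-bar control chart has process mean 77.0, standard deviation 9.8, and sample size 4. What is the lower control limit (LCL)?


LCL = 77.0 - 3 * 9.8 / sqrt(4)

62.3


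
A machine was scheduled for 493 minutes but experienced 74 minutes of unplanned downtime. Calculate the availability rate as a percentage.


Formula: Availability = (Planned Time - Downtime) / Planned Time * 100
Uptime = 493 - 74 = 419 min
Availability = 419 / 493 * 100 = 85.0%

85.0%


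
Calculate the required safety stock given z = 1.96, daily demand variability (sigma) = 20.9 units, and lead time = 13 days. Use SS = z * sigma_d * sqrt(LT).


Formula: SS = z * sigma_d * sqrt(LT)
sqrt(LT) = sqrt(13) = 3.6056
SS = 1.96 * 20.9 * 3.6056
SS = 147.7 units

147.7 units


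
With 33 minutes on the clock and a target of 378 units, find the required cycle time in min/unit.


Formula: CT = Available Time / Number of Units
CT = 33 min / 378 units
CT = 0.09 min/unit

0.09 min/unit


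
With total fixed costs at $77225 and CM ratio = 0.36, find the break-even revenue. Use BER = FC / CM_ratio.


Formula: BER = Fixed Costs / Contribution Margin Ratio
BER = $77225 / 0.36
BER = $214513.89 (to the nearest cent)

$214513.89


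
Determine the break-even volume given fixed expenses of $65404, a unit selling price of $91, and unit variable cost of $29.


Formula: BEQ = Fixed Costs / (Price - Variable Cost)
Contribution margin = $91 - $29 = $62/unit
BEQ = ceil($65404 / $62/unit) = ceil(1054.9) = 1055 units

1055 units


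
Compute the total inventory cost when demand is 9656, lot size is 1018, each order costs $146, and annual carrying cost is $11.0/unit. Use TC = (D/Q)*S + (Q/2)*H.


TC = 9656/1018 * 146 + 1018/2 * 11.0

$6983.85


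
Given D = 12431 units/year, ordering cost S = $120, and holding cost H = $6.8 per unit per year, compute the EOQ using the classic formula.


Formula: EOQ = sqrt(2 * D * S / H)
Numerator: 2 * 12431 * 120 = 2983440
2DS/H = 2983440 / 6.8 = 438741.2
EOQ = sqrt(438741.2) = 662.4 units

662.4 units


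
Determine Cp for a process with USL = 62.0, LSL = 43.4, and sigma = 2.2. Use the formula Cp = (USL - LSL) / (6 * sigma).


Cp = (62.0 - 43.4) / (6 * 2.2)

1.41


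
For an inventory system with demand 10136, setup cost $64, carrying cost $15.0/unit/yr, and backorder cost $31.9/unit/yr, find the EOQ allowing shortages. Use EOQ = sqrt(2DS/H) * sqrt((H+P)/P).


Formula: EOQ* = sqrt(2DS/H) * sqrt((H+P)/P)
Base EOQ = sqrt(2*10136*64/15.0) = 294.1 units
Correction = sqrt((15.0+31.9)/31.9) = 1.21253
EOQ* = 294.1 * 1.21253 = 356.6 units

356.6 units
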